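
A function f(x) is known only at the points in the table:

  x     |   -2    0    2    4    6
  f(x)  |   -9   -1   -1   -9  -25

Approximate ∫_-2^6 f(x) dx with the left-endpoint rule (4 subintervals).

-40

Δx = 2.
Sum = 2·[(-9) + (-1) + (-1) + (-9)] = -40.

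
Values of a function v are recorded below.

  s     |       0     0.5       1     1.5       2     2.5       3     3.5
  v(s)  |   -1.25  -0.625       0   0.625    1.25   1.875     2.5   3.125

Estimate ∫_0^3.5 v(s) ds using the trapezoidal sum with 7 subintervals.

3.28125

Δs = 0.5.
T_7 = (0.5/2)·[(-1.25) + 2·(-0.625) + 2·0 + 2·0.625 + 2·1.25 + 2·1.875 + 2·2.5 + 3.125] = 3.28125.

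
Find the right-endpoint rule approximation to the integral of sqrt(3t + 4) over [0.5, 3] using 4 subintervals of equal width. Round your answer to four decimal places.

Δt = (3 − 0.5)/4 = 0.625.
Right endpoints: 1.125, 1.75, 2.375, 3.
f(1.125) ≈ 2.7157, f(1.75) ≈ 3.0414, f(2.375) ≈ 3.3354, f(3) ≈ 3.6056.
Sum = Δt · [f(1.125) + f(1.75) + f(2.375) + f(3)].
Sum ≈ 7.9363.

7.9363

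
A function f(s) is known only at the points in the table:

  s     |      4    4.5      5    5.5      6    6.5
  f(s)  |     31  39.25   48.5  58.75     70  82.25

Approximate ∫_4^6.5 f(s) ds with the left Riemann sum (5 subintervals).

Δs = 0.5.
Sum = 0.5·[31 + 39.25 + 48.5 + 58.75 + 70] = 123.75.

123.75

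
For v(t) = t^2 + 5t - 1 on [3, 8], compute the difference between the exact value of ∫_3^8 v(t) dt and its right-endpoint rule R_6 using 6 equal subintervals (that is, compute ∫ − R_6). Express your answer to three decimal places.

Exact integral: ∫_3^8 v(t) dt ≈ 294.16667.
R_6 ≈ 328.07870.
Error ≈ 294.16667 − 328.07870 ≈ -33.912.

-33.912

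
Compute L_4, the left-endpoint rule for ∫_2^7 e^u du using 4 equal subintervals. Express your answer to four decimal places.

Δu = (7 − 2)/4 = 1.25.
Left endpoints: 2, 3.25, 4.5, 5.75.
f(2) ≈ 7.3891, f(3.25) ≈ 25.7903, f(4.5) ≈ 90.0171, f(5.75) ≈ 314.1907.
Sum = Δu · [f(2) + f(3.25) + f(4.5) + f(5.75)].
Sum ≈ 546.7340.

546.7340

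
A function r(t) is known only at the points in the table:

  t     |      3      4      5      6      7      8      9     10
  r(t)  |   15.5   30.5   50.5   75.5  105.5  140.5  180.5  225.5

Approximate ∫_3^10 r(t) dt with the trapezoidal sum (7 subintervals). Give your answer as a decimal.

703.5

Δt = 1.
T_7 = (1/2)·[15.5 + 2·30.5 + 2·50.5 + 2·75.5 + 2·105.5 + 2·140.5 + 2·180.5 + 225.5] = 703.5.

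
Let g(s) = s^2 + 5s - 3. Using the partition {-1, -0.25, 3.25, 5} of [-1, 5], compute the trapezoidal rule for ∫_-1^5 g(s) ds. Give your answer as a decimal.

92.109375

Subinterval widths: 0.75, 3.5, 1.75.
g(-1) = -7, g(-0.25) = -4.1875, g(3.25) = 23.8125, g(5) = 47.
On each subinterval the trapezoid contributes (Δs_i/2)·[g(s_{i-1}) + g(s_i)].
Sum = 92.109375.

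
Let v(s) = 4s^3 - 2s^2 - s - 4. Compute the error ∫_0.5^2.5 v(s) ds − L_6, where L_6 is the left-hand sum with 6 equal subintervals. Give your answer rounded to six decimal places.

7.407407

Exact integral: ∫_0.5^2.5 v(s) ds ≈ 17.66666667.
L_6 ≈ 10.25925926.
Error ≈ 17.66666667 − 10.25925926 ≈ 7.407407.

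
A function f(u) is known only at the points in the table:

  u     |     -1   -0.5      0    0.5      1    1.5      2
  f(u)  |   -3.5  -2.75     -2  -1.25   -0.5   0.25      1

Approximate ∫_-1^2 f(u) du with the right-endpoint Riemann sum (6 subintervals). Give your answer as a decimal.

-2.625

Δu = 0.5.
Sum = 0.5·[(-2.75) + (-2) + (-1.25) + (-0.5) + 0.25 + 1] = -2.625.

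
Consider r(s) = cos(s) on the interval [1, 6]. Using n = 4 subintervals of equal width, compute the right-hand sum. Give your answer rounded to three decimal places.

-0.709

Δs = (6 − 1)/4 = 1.25.
Right endpoints: 2.25, 3.5, 4.75, 6.
r(2.25) ≈ -0.628, r(3.5) ≈ -0.936, r(4.75) ≈ 0.038, r(6) ≈ 0.960.
Sum = Δs · [r(2.25) + r(3.5) + r(4.75) + r(6)].
Sum ≈ -0.709.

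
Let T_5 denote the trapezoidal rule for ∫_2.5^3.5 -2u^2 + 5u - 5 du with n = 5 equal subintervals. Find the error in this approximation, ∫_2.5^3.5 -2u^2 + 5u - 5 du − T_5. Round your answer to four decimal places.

0.0133

Exact integral: ∫_2.5^3.5 f(u) du ≈ -8.166667.
T_5 = -8.18.
Error ≈ -8.166667 − (-8.18) ≈ 0.0133.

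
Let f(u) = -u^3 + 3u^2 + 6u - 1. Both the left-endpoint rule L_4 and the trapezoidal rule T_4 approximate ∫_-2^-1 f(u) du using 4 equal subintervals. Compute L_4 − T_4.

1.25

L_4 = 2.078125.
T_4 = 0.828125.
L_4 − T_4 = 1.25.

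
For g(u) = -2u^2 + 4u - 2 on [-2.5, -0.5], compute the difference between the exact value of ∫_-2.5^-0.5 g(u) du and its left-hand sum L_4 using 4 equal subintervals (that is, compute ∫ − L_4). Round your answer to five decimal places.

5.16667

Exact integral: ∫_-2.5^-0.5 g(u) du ≈ -26.3333333.
L_4 = -31.5.
Error ≈ -26.3333333 − (-31.5) ≈ 5.16667.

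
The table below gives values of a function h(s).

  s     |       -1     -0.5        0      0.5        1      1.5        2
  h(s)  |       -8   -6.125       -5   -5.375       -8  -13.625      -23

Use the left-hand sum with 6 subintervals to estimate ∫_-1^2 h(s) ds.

Δs = 0.5.
Sum = 0.5·[(-8) + (-6.125) + (-5) + (-5.375) + (-8) + (-13.625)] = -23.0625.

-23.0625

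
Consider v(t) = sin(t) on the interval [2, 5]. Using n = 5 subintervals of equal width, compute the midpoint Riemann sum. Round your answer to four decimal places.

-0.7104

Δt = (5 − 2)/5 = 0.6.
Midpoints: 2.3, 2.9, 3.5, 4.1, 4.7.
v(2.3) ≈ 0.7457, v(2.9) ≈ 0.2392, v(3.5) ≈ -0.3508, v(4.1) ≈ -0.8183, v(4.7) ≈ -0.9999.
Sum = Δt · [v(2.3) + v(2.9) + v(3.5) + v(4.1) + v(4.7)].
Sum ≈ -0.7104.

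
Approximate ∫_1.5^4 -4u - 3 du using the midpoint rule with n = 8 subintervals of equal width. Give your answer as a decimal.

-35

Δu = (4 − 1.5)/8 = 0.3125.
Midpoints: 1.65625, 1.96875, 2.28125, 2.59375, 2.90625, 3.21875, 3.53125, 3.84375.
f(1.65625) = -9.625, f(1.96875) = -10.875, f(2.28125) = -12.125, f(2.59375) = -13.375, f(2.90625) = -14.625, f(3.21875) = -15.875, f(3.53125) = -17.125, f(3.84375) = -18.375.
Sum = Δu · [f(1.65625) + f(1.96875) + f(2.28125) + ...].
Sum = -35.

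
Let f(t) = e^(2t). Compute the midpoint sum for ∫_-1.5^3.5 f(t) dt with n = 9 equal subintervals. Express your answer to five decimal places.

521.07093

Δt = (3.5 − (-1.5))/9 = 5/9.
Midpoints: -11/9, -2/3, -1/9, 4/9, 1, 14/9, 19/9, 8/3, 29/9.
f(-11/9) ≈ 0.08677, f(-2/3) ≈ 0.26360, f(-1/9) ≈ 0.80074, f(4/9) ≈ 2.43243, f(1) ≈ 7.38906, f(14/9) ≈ 22.44597, f(19/9) ≈ 68.18484, f(8/3) ≈ 207.12725, f(29/9) ≈ 629.19703.
Sum = Δt · [f(-11/9) + f(-2/3) + f(-1/9) + ...].
Sum ≈ 521.07093.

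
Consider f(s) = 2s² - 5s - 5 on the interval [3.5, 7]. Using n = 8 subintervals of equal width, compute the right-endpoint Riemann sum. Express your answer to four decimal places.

103.1816

Δs = (7 − 3.5)/8 = 0.4375.
Right endpoints: 3.9375, 4.375, 4.8125, 5.25, 5.6875, 6.125, 6.5625, 7.
f(3.9375) = 6.3203125, f(4.375) = 11.40625, f(4.8125) = 17.2578125, f(5.25) = 23.875, f(5.6875) = 31.2578125, f(6.125) = 39.40625, f(6.5625) = 48.3203125, f(7) = 58.
Sum = Δs · [f(3.9375) + f(4.375) + f(4.8125) + ...].
Sum ≈ 103.1816.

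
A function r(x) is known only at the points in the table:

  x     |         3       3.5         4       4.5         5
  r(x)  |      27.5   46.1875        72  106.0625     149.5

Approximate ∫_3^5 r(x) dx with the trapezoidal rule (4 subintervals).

156.375

Δx = 0.5.
T_4 = (0.5/2)·[27.5 + 2·46.1875 + 2·72 + 2·106.0625 + 149.5] = 156.375.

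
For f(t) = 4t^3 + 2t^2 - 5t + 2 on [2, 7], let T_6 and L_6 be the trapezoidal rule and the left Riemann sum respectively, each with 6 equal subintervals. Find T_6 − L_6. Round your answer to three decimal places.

585.417

T_6 ≈ 2538.24074.
L_6 ≈ 1952.82407.
T_6 − L_6 ≈ 585.417.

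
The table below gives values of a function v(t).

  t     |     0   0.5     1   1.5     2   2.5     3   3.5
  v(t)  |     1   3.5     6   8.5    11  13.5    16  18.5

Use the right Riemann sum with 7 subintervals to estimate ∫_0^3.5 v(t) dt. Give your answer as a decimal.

Δt = 0.5.
Sum = 0.5·[3.5 + 6 + 8.5 + 11 + 13.5 + 16 + 18.5] = 38.5.

38.5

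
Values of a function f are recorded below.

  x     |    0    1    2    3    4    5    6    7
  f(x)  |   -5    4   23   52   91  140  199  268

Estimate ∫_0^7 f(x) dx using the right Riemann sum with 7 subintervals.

Δx = 1.
Sum = 1·[4 + 23 + 52 + 91 + 140 + 199 + 268] = 777.

777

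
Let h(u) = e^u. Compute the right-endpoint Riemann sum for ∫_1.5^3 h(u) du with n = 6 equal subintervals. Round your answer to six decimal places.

17.635514

Δu = (3 − 1.5)/6 = 0.25.
Right endpoints: 1.75, 2, 2.25, 2.5, 2.75, 3.
h(1.75) ≈ 5.754603, h(2) ≈ 7.389056, h(2.25) ≈ 9.487736, h(2.5) ≈ 12.182494, h(2.75) ≈ 15.642632, h(3) ≈ 20.085537.
Sum = Δu · [h(1.75) + h(2) + h(2.25) + ...].
Sum ≈ 17.635514.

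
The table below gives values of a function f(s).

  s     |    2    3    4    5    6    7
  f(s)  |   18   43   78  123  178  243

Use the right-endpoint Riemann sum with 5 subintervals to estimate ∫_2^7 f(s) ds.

665

Δs = 1.
Sum = 1·[43 + 78 + 123 + 178 + 243] = 665.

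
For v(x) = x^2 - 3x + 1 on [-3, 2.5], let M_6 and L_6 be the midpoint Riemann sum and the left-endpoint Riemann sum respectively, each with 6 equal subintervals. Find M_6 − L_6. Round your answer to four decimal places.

M_6 ≈ 23.448206.
L_6 ≈ 33.426505.
M_6 − L_6 ≈ -9.9783.

-9.9783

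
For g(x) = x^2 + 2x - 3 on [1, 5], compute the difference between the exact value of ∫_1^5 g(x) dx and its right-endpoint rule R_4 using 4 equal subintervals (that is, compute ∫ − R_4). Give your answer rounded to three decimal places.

-16.667

Exact integral: ∫_1^5 g(x) dx ≈ 53.33333.
R_4 = 70.
Error ≈ 53.33333 − 70 ≈ -16.667.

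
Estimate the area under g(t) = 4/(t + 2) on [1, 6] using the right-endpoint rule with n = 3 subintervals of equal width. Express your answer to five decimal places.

3.31454

Δt = (6 − 1)/3 = 5/3.
Right endpoints: 8/3, 13/3, 6.
g(8/3) = 6/7, g(13/3) = 12/19, g(6) = 0.5.
Sum = Δt · [g(8/3) + g(13/3) + g(6)].
Sum ≈ 3.31454.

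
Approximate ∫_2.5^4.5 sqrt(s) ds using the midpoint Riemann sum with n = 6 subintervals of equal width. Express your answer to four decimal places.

3.7291

Δs = (4.5 − 2.5)/6 = 1/3.
Midpoints: 8/3, 3, 10/3, 11/3, 4, 13/3.
f(8/3) ≈ 1.6330, f(3) ≈ 1.7321, f(10/3) ≈ 1.8257, f(11/3) ≈ 1.9149, f(4) ≈ 2.0000, f(13/3) ≈ 2.0817.
Sum = Δs · [f(8/3) + f(3) + f(10/3) + ...].
Sum ≈ 3.7291.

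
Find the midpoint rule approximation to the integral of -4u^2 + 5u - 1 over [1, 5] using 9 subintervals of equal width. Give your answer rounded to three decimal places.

-109.070

Δu = (5 − 1)/9 = 4/9.
Midpoints: 11/9, 5/3, 19/9, 23/9, 3, 31/9, 35/9, 13/3, 43/9.
f(11/9) = -70/81, f(5/3) = -34/9, f(19/9) = -670/81, f(23/9) = -1162/81, f(3) = -22, f(31/9) = -2530/81, f(35/9) = -3406/81, f(13/3) = -490/9, f(43/9) = -5542/81.
Sum = Δu · [f(11/9) + f(5/3) + f(19/9) + ...].
Sum ≈ -109.070.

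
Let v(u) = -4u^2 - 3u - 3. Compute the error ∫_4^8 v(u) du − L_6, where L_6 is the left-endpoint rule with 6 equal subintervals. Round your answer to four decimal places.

Exact integral: ∫_4^8 v(u) du ≈ -681.333333.
L_6 ≈ -614.518519.
Error ≈ -681.333333 − (-614.518519) ≈ -66.8148.

-66.8148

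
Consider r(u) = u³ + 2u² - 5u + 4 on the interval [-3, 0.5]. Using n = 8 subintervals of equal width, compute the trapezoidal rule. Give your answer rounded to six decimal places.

Δu = (0.5 − (-3))/8 = 0.4375.
r(-3) = 10, r(-2.5625) = 53735/4096, r(-2.125) = 7199/512, r(-1.6875) = 54589/4096, r(-1.25) = 11.421875, r(-0.8125) = 36235/4096, r(-0.375) = 3125/512, r(0.0625) = 15137/4096, r(0.5) = 2.125.
T_8 = (Δu/2)·[r(u_0) + 2r(u_1) + ... + 2r(u_{7}) + r(u_8)].
Sum ≈ 33.528564.

33.528564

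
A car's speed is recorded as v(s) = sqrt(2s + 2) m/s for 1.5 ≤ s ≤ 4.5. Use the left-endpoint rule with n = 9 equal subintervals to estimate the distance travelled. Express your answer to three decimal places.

8.253

Δs = (4.5 − 1.5)/9 = 1/3.
Left endpoints: 1.5, 11/6, 13/6, 2.5, 17/6, 19/6, 3.5, 23/6, 25/6.
v(1.5) ≈ 2.236, v(11/6) ≈ 2.380, v(13/6) ≈ 2.517, v(2.5) ≈ 2.646, v(17/6) ≈ 2.769, v(19/6) ≈ 2.887, v(3.5) ≈ 3.000, v(23/6) ≈ 3.109, v(25/6) ≈ 3.215.
Sum = Δs · [v(1.5) + v(11/6) + v(13/6) + ...].
Sum ≈ 8.253.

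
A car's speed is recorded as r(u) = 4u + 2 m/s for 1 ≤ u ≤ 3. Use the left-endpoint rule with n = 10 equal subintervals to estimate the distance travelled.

Δu = (3 − 1)/10 = 0.2.
Left endpoints: 1, 1.2, 1.4, 1.6, 1.8, 2, 2.2, 2.4, 2.6, 2.8.
r(1) = 6, r(1.2) = 6.8, r(1.4) = 7.6, r(1.6) = 8.4, r(1.8) = 9.2, r(2) = 10, r(2.2) = 10.8, r(2.4) = 11.6, r(2.6) = 12.4, r(2.8) = 13.2.
Sum = Δu · [r(1) + r(1.2) + r(1.4) + ...].
Sum = 19.2.

19.2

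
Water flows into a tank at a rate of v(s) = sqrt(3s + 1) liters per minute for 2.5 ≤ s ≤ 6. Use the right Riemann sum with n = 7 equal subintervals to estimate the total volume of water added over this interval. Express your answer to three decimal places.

Δs = (6 − 2.5)/7 = 0.5.
Right endpoints: 3, 3.5, 4, 4.5, 5, 5.5, 6.
v(3) ≈ 3.162, v(3.5) ≈ 3.391, v(4) ≈ 3.606, v(4.5) ≈ 3.808, v(5) ≈ 4.000, v(5.5) ≈ 4.183, v(6) ≈ 4.359.
Sum = Δs · [v(3) + v(3.5) + v(4) + ...].
Sum ≈ 13.255.

13.255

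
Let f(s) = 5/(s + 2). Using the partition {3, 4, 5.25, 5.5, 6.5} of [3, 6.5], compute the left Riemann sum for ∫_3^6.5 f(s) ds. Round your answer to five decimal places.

Subinterval widths: 1, 1.25, 0.25, 1.
Left endpoints: 3, 4, 5.25, 5.5.
f(3) = 1, f(4) = 5/6, f(5.25) = 20/29, f(5.5) = 2/3.
Sum = Σ Δs_i · f(s_i).
Sum ≈ 2.88075.

2.88075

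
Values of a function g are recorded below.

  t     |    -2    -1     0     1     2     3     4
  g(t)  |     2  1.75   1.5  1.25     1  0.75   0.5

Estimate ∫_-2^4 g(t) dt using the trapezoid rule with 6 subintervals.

7.5

Δt = 1.
T_6 = (1/2)·[2 + 2·1.75 + 2·1.5 + 2·1.25 + 2·1 + 2·0.75 + 0.5] = 7.5.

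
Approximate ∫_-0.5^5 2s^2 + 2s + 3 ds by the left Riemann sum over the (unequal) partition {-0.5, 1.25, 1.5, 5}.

Subinterval widths: 1.75, 0.25, 3.5.
Left endpoints: -0.5, 1.25, 1.5.
f(-0.5) = 2.5, f(1.25) = 8.625, f(1.5) = 10.5.
Sum = Σ Δs_i · f(s_i).
Sum = 43.28125.

43.28125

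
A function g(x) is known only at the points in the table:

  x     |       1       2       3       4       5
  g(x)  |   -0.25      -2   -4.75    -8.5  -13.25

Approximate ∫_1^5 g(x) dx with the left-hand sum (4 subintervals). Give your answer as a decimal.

Δx = 1.
Sum = 1·[(-0.25) + (-2) + (-4.75) + (-8.5)] = -15.5.

-15.5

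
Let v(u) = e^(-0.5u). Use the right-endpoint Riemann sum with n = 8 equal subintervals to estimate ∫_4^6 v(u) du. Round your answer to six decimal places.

0.160626

Δu = (6 − 4)/8 = 0.25.
Right endpoints: 4.25, 4.5, 4.75, 5, 5.25, 5.5, 5.75, 6.
v(4.25) ≈ 0.119433, v(4.5) ≈ 0.105399, v(4.75) ≈ 0.093014, v(5) ≈ 0.082085, v(5.25) ≈ 0.072440, v(5.5) ≈ 0.063928, v(5.75) ≈ 0.056416, v(6) ≈ 0.049787.
Sum = Δu · [v(4.25) + v(4.5) + v(4.75) + ...].
Sum ≈ 0.160626.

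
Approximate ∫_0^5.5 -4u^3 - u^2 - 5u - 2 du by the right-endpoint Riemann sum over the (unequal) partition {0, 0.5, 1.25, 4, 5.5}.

Subinterval widths: 0.5, 0.75, 2.75, 1.5.
Right endpoints: 0.5, 1.25, 4, 5.5.
f(0.5) = -5.25, f(1.25) = -17.625, f(4) = -294, f(5.5) = -725.25.
Sum = Σ Δu_i · f(u_i).
Sum = -1912.21875.

-1912.21875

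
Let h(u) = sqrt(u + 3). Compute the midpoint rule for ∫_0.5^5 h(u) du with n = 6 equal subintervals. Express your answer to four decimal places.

Δu = (5 − 0.5)/6 = 0.75.
Midpoints: 0.875, 1.625, 2.375, 3.125, 3.875, 4.625.
h(0.875) ≈ 1.9685, h(1.625) ≈ 2.1506, h(2.375) ≈ 2.3184, h(3.125) ≈ 2.4749, h(3.875) ≈ 2.6220, h(4.625) ≈ 2.7613.
Sum = Δu · [h(0.875) + h(1.625) + h(2.375) + ...].
Sum ≈ 10.7218.

10.7218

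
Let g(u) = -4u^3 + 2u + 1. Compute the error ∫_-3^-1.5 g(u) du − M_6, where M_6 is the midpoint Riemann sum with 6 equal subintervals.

Exact integral: ∫_-3^-1.5 g(u) du = 70.6875.
M_6 = 70.4765625.
Error = 70.6875 − 70.4765625 = 0.2109375.

0.2109375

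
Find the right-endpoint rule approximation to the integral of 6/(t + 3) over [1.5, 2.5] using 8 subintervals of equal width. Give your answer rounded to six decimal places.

Δt = (2.5 − 1.5)/8 = 0.125.
Right endpoints: 1.625, 1.75, 1.875, 2, 2.125, 2.25, 2.375, 2.5.
f(1.625) = 48/37, f(1.75) = 24/19, f(1.875) = 16/13, f(2) = 1.2, f(2.125) = 48/41, f(2.25) = 8/7, f(2.375) = 48/43, f(2.5) = 12/11.
Sum = Δt · [f(1.625) + f(1.75) + f(1.875) + ...].
Sum ≈ 1.189000.

1.189000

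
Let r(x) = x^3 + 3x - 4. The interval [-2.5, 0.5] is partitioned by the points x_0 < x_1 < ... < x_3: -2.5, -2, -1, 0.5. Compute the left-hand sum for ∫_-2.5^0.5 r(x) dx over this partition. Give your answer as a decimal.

-43.5625

Subinterval widths: 0.5, 1, 1.5.
Left endpoints: -2.5, -2, -1.
r(-2.5) = -27.125, r(-2) = -18, r(-1) = -8.
Sum = Σ Δx_i · r(x_i).
Sum = -43.5625.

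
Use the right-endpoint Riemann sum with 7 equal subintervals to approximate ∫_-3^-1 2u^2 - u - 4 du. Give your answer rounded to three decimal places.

10.816

Δu = (-1 − (-3))/7 = 2/7.
Right endpoints: -19/7, -17/7, -15/7, -13/7, -11/7, -9/7, -1.
f(-19/7) = 659/49, f(-17/7) = 501/49, f(-15/7) = 359/49, f(-13/7) = 233/49, f(-11/7) = 123/49, f(-9/7) = 29/49, f(-1) = -1.
Sum = Δu · [f(-19/7) + f(-17/7) + f(-15/7) + ...].
Sum ≈ 10.816.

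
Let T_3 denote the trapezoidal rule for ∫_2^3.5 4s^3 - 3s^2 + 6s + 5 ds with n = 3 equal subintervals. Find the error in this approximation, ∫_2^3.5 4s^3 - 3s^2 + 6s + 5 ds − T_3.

-1.875

Exact integral: ∫_2^3.5 f(s) ds = 131.4375.
T_3 = 133.3125.
Error = 131.4375 − 133.3125 = -1.875.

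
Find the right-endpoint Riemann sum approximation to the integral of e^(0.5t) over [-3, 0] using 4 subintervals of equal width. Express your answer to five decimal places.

1.86323

Δt = (0 − (-3))/4 = 0.75.
Right endpoints: -2.25, -1.5, -0.75, 0.
f(-2.25) ≈ 0.32465, f(-1.5) ≈ 0.47237, f(-0.75) ≈ 0.68729, f(0) ≈ 1.00000.
Sum = Δt · [f(-2.25) + f(-1.5) + f(-0.75) + f(0)].
Sum ≈ 1.86323.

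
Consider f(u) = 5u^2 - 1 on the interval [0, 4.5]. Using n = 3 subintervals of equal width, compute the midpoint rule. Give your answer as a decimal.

Δu = (4.5 − 0)/3 = 1.5.
Midpoints: 0.75, 2.25, 3.75.
f(0.75) = 1.8125, f(2.25) = 24.3125, f(3.75) = 69.3125.
Sum = Δu · [f(0.75) + f(2.25) + f(3.75)].
Sum = 143.15625.

143.15625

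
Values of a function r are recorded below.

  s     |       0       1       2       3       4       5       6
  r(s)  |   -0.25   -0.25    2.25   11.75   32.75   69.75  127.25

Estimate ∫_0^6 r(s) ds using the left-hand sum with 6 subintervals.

Δs = 1.
Sum = 1·[(-0.25) + (-0.25) + 2.25 + 11.75 + 32.75 + 69.75] = 116.

116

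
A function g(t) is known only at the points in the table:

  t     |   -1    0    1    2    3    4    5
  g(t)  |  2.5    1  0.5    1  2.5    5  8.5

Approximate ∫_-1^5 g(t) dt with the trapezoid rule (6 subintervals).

15.5

Δt = 1.
T_6 = (1/2)·[2.5 + 2·1 + 2·0.5 + 2·1 + 2·2.5 + 2·5 + 8.5] = 15.5.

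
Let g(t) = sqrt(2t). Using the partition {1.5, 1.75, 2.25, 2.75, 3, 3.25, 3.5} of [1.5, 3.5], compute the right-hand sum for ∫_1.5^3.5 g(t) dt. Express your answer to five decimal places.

Subinterval widths: 0.25, 0.5, 0.5, 0.25, 0.25, 0.25.
Right endpoints: 1.75, 2.25, 2.75, 3, 3.25, 3.5.
g(1.75) ≈ 1.87083, g(2.25) ≈ 2.12132, g(2.75) ≈ 2.34521, g(3) ≈ 2.44949, g(3.25) ≈ 2.54951, g(3.5) ≈ 2.64575.
Sum = Σ Δt_i · g(t_i).
Sum ≈ 4.61216.

4.61216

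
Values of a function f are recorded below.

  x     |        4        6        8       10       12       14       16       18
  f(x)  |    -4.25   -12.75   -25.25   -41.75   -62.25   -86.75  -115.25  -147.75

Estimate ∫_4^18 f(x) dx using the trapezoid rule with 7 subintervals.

Δx = 2.
T_7 = (2/2)·[(-4.25) + 2·(-12.75) + 2·(-25.25) + 2·(-41.75) + 2·(-62.25) + 2·(-86.75) + 2·(-115.25) + (-147.75)] = -840.

-840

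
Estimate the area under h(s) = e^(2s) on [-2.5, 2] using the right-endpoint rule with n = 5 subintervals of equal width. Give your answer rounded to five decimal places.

Δs = (2 − (-2.5))/5 = 0.9.
Right endpoints: -1.6, -0.7, 0.2, 1.1, 2.
h(-1.6) ≈ 0.04076, h(-0.7) ≈ 0.24660, h(0.2) ≈ 1.49182, h(1.1) ≈ 9.02501, h(2) ≈ 54.59815.
Sum = Δs · [h(-1.6) + h(-0.7) + h(0.2) + h(1.1) + h(2)].
Sum ≈ 58.86211.

58.86211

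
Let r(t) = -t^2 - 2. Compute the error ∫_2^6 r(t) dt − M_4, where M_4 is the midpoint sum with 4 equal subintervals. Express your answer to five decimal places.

Exact integral: ∫_2^6 r(t) dt ≈ -77.3333333.
M_4 = -77.
Error ≈ -77.3333333 − (-77) ≈ -0.33333.

-0.33333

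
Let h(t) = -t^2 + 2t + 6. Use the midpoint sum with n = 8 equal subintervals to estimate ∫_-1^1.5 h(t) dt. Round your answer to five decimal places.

14.81201

Δt = (1.5 − (-1))/8 = 0.3125.
Midpoints: -0.84375, -0.53125, -0.21875, 0.09375, 0.40625, 0.71875, 1.03125, 1.34375.
h(-0.84375) = 3687/1024, h(-0.53125) = 4767/1024, h(-0.21875) = 5647/1024, h(0.09375) = 6327/1024, h(0.40625) = 6807/1024, h(0.71875) = 7087/1024, h(1.03125) = 7167/1024, h(1.34375) = 7047/1024.
Sum = Δt · [h(-0.84375) + h(-0.53125) + h(-0.21875) + ...].
Sum ≈ 14.81201.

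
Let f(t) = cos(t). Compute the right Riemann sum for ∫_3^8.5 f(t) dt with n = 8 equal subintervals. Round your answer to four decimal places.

0.7646

Δt = (8.5 − 3)/8 = 0.6875.
Right endpoints: 3.6875, 4.375, 5.0625, 5.75, 6.4375, 7.125, 7.8125, 8.5.
f(3.6875) ≈ -0.8547, f(4.375) ≈ -0.3310, f(5.0625) ≈ 0.3430, f(5.75) ≈ 0.8612, f(6.4375) ≈ 0.9881, f(7.125) ≈ 0.6661, f(7.8125) ≈ 0.0415, f(8.5) ≈ -0.6020.
Sum = Δt · [f(3.6875) + f(4.375) + f(5.0625) + ...].
Sum ≈ 0.7646.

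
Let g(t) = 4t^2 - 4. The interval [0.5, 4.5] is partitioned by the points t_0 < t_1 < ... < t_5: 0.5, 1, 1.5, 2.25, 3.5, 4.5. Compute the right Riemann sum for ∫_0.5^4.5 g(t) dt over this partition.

Subinterval widths: 0.5, 0.5, 0.75, 1.25, 1.
Right endpoints: 1, 1.5, 2.25, 3.5, 4.5.
g(1) = 0, g(1.5) = 5, g(2.25) = 16.25, g(3.5) = 45, g(4.5) = 77.
Sum = Σ Δt_i · g(t_i).
Sum = 147.9375.

147.9375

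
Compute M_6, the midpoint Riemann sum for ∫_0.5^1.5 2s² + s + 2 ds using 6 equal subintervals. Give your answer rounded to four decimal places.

Δs = (1.5 − 0.5)/6 = 1/6.
Midpoints: 7/12, 0.75, 11/12, 13/12, 1.25, 17/12.
f(7/12) = 235/72, f(0.75) = 3.875, f(11/12) = 331/72, f(13/12) = 391/72, f(1.25) = 6.375, f(17/12) = 535/72.
Sum = Δs · [f(7/12) + f(0.75) + f(11/12) + ...].
Sum ≈ 5.1620.

5.1620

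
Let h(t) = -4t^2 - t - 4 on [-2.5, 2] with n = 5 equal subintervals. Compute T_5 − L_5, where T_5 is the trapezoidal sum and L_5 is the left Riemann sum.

2.025

T_5 = -50.805.
L_5 = -52.83.
T_5 − L_5 = 2.025.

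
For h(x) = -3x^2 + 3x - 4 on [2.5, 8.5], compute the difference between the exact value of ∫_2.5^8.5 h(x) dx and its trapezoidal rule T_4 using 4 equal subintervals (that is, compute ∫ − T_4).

6.75

Exact integral: ∫_2.5^8.5 h(x) dx = -523.5.
T_4 = -530.25.
Error = -523.5 − (-530.25) = 6.75.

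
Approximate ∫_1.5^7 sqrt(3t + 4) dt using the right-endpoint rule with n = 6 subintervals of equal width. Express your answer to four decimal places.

Δt = (7 − 1.5)/6 = 11/12.
Right endpoints: 29/12, 10/3, 4.25, 31/6, 73/12, 7.
f(29/12) ≈ 3.3541, f(10/3) ≈ 3.7417, f(4.25) ≈ 4.0927, f(31/6) ≈ 4.4159, f(73/12) ≈ 4.7170, f(7) ≈ 5.0000.
Sum = Δt · [f(29/12) + f(10/3) + f(4.25) + ...].
Sum ≈ 23.2112.

23.2112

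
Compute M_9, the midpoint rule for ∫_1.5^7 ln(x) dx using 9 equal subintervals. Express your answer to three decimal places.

Δx = (7 − 1.5)/9 = 11/18.
Midpoints: 65/36, 29/12, 109/36, 131/36, 4.25, 175/36, 197/36, 73/12, 241/36.
f(65/36) ≈ 0.591, f(29/12) ≈ 0.882, f(109/36) ≈ 1.108, f(131/36) ≈ 1.292, f(4.25) ≈ 1.447, f(175/36) ≈ 1.581, f(197/36) ≈ 1.700, f(73/12) ≈ 1.806, f(241/36) ≈ 1.901.
Sum = Δx · [f(65/36) + f(29/12) + f(109/36) + ...].
Sum ≈ 7.521.

7.521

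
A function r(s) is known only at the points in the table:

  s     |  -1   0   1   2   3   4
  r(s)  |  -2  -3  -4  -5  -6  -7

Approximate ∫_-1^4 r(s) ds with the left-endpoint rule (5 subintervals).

-20

Δs = 1.
Sum = 1·[(-2) + (-3) + (-4) + (-5) + (-6)] = -20.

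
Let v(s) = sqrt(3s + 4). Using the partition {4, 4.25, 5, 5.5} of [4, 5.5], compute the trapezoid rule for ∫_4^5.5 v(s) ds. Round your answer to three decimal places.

6.403

Subinterval widths: 0.25, 0.75, 0.5.
v(4) ≈ 4.000, v(4.25) ≈ 4.093, v(5) ≈ 4.359, v(5.5) ≈ 4.528.
On each subinterval the trapezoid contributes (Δs_i/2)·[v(s_{i-1}) + v(s_i)].
Sum ≈ 6.403.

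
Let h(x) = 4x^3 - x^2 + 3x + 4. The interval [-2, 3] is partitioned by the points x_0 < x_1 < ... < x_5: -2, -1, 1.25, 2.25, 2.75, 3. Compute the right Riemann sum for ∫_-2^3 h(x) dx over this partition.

Subinterval widths: 1, 2.25, 1, 0.5, 0.25.
Right endpoints: -1, 1.25, 2.25, 2.75, 3.
h(-1) = -4, h(1.25) = 14, h(2.25) = 51.25, h(2.75) = 87.875, h(3) = 112.
Sum = Σ Δx_i · h(x_i).
Sum = 150.6875.

150.6875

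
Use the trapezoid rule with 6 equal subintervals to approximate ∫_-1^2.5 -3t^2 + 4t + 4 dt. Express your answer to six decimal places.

Δt = (2.5 − (-1))/6 = 7/12.
f(-1) = -3, f(-5/12) = 1.8125, f(1/6) = 55/12, f(0.75) = 5.3125, f(4/3) = 4, f(23/12) = 31/48, f(2.5) = -4.75.
T_6 = (Δt/2)·[f(t_0) + 2f(t_1) + ... + 2f(t_{5}) + f(t_6)].
Sum ≈ 7.279514.

7.279514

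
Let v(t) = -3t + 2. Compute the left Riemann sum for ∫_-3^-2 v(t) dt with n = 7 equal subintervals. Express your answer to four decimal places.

Δt = (-2 − (-3))/7 = 1/7.
Left endpoints: -3, -20/7, -19/7, -18/7, -17/7, -16/7, -15/7.
v(-3) = 11, v(-20/7) = 74/7, v(-19/7) = 71/7, v(-18/7) = 68/7, v(-17/7) = 65/7, v(-16/7) = 62/7, v(-15/7) = 59/7.
Sum = Δt · [v(-3) + v(-20/7) + v(-19/7) + ...].
Sum ≈ 9.7143.

9.7143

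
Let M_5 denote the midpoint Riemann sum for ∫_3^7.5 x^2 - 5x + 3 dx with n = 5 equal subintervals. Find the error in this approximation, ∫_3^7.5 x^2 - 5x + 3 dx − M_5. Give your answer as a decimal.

Exact integral: ∫_3^7.5 f(x) dx = 27.
M_5 = 26.69625.
Error = 27 − 26.69625 = 0.30375.

0.30375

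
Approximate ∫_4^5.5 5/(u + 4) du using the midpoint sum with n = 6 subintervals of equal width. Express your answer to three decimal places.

0.859

Δu = (5.5 − 4)/6 = 0.25.
Midpoints: 4.125, 4.375, 4.625, 4.875, 5.125, 5.375.
f(4.125) = 8/13, f(4.375) = 40/67, f(4.625) = 40/69, f(4.875) = 40/71, f(5.125) = 40/73, f(5.375) = 8/15.
Sum = Δu · [f(4.125) + f(4.375) + f(4.625) + ...].
Sum ≈ 0.859.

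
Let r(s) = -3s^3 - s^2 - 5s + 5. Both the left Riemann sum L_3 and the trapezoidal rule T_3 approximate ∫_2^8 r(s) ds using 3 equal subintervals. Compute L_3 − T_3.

L_3 = -1930.
T_3 = -3532.
L_3 − T_3 = 1602.

1602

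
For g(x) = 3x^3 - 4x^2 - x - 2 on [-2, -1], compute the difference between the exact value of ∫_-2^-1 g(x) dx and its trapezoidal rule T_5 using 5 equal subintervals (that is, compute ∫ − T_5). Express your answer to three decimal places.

Exact integral: ∫_-2^-1 g(x) dx ≈ -21.08333.
T_5 = -21.2.
Error ≈ -21.08333 − (-21.2) ≈ 0.117.

0.117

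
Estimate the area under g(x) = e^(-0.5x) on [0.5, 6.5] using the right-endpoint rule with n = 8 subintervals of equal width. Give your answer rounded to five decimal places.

Δx = (6.5 − 0.5)/8 = 0.75.
Right endpoints: 1.25, 2, 2.75, 3.5, 4.25, 5, 5.75, 6.5.
g(1.25) ≈ 0.53526, g(2) ≈ 0.36788, g(2.75) ≈ 0.25284, g(3.5) ≈ 0.17377, g(4.25) ≈ 0.11943, g(5) ≈ 0.08208, g(5.75) ≈ 0.05642, g(6.5) ≈ 0.03877.
Sum = Δx · [g(1.25) + g(2) + g(2.75) + ...].
Sum ≈ 1.21985.

1.21985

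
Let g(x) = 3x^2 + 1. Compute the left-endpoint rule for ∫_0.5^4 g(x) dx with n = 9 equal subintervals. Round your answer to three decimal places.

Δx = (4 − 0.5)/9 = 7/18.
Left endpoints: 0.5, 8/9, 23/18, 5/3, 37/18, 22/9, 17/6, 29/9, 65/18.
g(0.5) = 1.75, g(8/9) = 91/27, g(23/18) = 637/108, g(5/3) = 28/3, g(37/18) = 1477/108, g(22/9) = 511/27, g(17/6) = 301/12, g(29/9) = 868/27, g(65/18) = 4333/108.
Sum = Δx · [g(0.5) + g(8/9) + g(23/18) + ...].
Sum ≈ 58.452.

58.452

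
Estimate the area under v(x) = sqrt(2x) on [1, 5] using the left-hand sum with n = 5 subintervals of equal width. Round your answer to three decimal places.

Δx = (5 − 1)/5 = 0.8.
Left endpoints: 1, 1.8, 2.6, 3.4, 4.2.
v(1) ≈ 1.414, v(1.8) ≈ 1.897, v(2.6) ≈ 2.280, v(3.4) ≈ 2.608, v(4.2) ≈ 2.898.
Sum = Δx · [v(1) + v(1.8) + v(2.6) + v(3.4) + v(4.2)].
Sum ≈ 8.878.

8.878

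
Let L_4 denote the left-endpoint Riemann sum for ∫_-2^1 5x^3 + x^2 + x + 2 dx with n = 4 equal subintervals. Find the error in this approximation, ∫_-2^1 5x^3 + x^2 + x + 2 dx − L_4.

Exact integral: ∫_-2^1 f(x) dx = -11.25.
L_4 = -29.953125.
Error = -11.25 − (-29.953125) = 18.703125.

18.703125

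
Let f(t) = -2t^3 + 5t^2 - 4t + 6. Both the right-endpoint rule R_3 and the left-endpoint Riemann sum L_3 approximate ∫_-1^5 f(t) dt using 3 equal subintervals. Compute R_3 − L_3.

R_3 = -298.
L_3 = 14.
R_3 − L_3 = -312.

-312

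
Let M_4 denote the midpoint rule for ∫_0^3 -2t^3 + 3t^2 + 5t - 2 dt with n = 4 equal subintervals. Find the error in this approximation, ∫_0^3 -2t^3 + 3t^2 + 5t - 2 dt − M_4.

Exact integral: ∫_0^3 f(t) dt = 3.
M_4 = 3.84375.
Error = 3 − 3.84375 = -0.84375.

-0.84375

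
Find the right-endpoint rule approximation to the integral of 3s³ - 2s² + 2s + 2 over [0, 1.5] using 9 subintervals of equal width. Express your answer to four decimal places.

7.5486

Δs = (1.5 − 0)/9 = 1/6.
Right endpoints: 1/6, 1/3, 0.5, 2/3, 5/6, 1, 7/6, 4/3, 1.5.
f(1/6) = 55/24, f(1/3) = 23/9, f(0.5) = 2.875, f(2/3) = 10/3, f(5/6) = 289/72, f(1) = 5, f(7/6) = 6.375, f(4/3) = 74/9, f(1.5) = 10.625.
Sum = Δs · [f(1/6) + f(1/3) + f(0.5) + ...].
Sum ≈ 7.5486.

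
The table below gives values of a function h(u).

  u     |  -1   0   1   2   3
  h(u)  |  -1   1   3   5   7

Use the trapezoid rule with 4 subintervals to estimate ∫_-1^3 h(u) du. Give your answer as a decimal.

Δu = 1.
T_4 = (1/2)·[(-1) + 2·1 + 2·3 + 2·5 + 7] = 12.

12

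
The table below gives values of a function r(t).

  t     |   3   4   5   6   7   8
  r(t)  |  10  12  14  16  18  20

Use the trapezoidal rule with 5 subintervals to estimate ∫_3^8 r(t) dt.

Δt = 1.
T_5 = (1/2)·[10 + 2·12 + 2·14 + 2·16 + 2·18 + 20] = 75.

75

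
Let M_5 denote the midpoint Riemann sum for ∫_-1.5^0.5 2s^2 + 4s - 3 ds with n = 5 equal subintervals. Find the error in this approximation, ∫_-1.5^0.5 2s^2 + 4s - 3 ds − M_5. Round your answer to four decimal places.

Exact integral: ∫_-1.5^0.5 f(s) ds ≈ -7.666667.
M_5 = -7.72.
Error ≈ -7.666667 − (-7.72) ≈ 0.0533.

0.0533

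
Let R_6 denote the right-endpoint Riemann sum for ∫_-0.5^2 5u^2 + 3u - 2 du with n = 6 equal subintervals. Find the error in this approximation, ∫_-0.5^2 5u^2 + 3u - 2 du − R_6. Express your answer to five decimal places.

-5.83044

Exact integral: ∫_-0.5^2 f(u) du ≈ 14.1666667.
R_6 ≈ 19.9971065.
Error ≈ 14.1666667 − 19.9971065 ≈ -5.83044.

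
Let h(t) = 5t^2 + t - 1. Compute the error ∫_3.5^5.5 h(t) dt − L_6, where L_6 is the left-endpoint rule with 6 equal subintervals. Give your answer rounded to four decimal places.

15.1481

Exact integral: ∫_3.5^5.5 h(t) dt ≈ 212.833333.
L_6 ≈ 197.685185.
Error ≈ 212.833333 − 197.685185 ≈ 15.1481.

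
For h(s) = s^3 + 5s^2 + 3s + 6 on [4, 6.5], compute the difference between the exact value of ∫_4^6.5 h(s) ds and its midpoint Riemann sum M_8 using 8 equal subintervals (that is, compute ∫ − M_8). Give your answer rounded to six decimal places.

Exact integral: ∫_4^6.5 h(s) ds ≈ 787.68229167.
M_8 ≈ 787.26013184.
Error ≈ 787.68229167 − 787.26013184 ≈ 0.422160.

0.422160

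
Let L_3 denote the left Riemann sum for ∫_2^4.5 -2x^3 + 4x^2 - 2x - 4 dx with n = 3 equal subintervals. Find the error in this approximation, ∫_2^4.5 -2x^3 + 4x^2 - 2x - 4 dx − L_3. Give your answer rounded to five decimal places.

-39.78588

Exact integral: ∫_2^4.5 f(x) dx ≈ -112.4479167.
L_3 ≈ -72.6620370.
Error ≈ -112.4479167 − (-72.6620370) ≈ -39.78588.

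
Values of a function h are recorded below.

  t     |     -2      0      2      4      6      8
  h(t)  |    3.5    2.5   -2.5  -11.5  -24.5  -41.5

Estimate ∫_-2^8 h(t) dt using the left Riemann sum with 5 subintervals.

Δt = 2.
Sum = 2·[3.5 + 2.5 + (-2.5) + (-11.5) + (-24.5)] = -65.

-65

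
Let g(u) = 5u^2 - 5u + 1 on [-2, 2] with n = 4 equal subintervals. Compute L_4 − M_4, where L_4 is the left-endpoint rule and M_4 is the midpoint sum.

L_4 = 44.
M_4 = 29.
L_4 − M_4 = 15.

15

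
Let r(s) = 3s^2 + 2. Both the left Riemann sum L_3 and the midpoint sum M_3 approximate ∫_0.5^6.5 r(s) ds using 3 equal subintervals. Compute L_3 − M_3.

L_3 = 172.5.
M_3 = 280.5.
L_3 − M_3 = -108.

-108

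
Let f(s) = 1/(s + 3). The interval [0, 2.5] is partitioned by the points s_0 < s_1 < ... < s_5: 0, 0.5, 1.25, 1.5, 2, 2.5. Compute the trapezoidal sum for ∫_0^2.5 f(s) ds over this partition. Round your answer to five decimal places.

Subinterval widths: 0.5, 0.75, 0.25, 0.5, 0.5.
f(0) = 1/3, f(0.5) = 2/7, f(1.25) = 4/17, f(1.5) = 2/9, f(2) = 0.2, f(2.5) = 2/11.
On each subinterval the trapezoid contributes (Δs_i/2)·[f(s_{i-1}) + f(s_i)].
Sum ≈ 0.60834.

0.60834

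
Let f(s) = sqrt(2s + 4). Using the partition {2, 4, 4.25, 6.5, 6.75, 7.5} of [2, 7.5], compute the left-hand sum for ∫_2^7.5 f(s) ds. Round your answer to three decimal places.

Subinterval widths: 2, 0.25, 2.25, 0.25, 0.75.
Left endpoints: 2, 4, 4.25, 6.5, 6.75.
f(2) ≈ 2.828, f(4) ≈ 3.464, f(4.25) ≈ 3.536, f(6.5) ≈ 4.123, f(6.75) ≈ 4.183.
Sum = Σ Δs_i · f(s_i).
Sum ≈ 18.646.

18.646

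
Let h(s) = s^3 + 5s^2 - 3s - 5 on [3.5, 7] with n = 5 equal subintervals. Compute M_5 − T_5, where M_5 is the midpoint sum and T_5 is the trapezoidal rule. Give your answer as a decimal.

-8.8965625

M_5 = 987.3521875.
T_5 = 996.24875.
M_5 − T_5 = -8.8965625.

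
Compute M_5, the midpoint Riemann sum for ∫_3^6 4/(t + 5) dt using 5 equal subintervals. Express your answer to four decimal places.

Δt = (6 − 3)/5 = 0.6.
Midpoints: 3.3, 3.9, 4.5, 5.1, 5.7.
f(3.3) = 40/83, f(3.9) = 40/89, f(4.5) = 8/19, f(5.1) = 40/101, f(5.7) = 40/107.
Sum = Δt · [f(3.3) + f(3.9) + f(4.5) + f(5.1) + f(5.7)].
Sum ≈ 1.2734.

1.2734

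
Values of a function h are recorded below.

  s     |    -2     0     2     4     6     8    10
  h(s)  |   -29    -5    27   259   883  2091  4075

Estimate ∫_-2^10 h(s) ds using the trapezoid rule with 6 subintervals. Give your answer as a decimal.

Δs = 2.
T_6 = (2/2)·[(-29) + 2·(-5) + 2·27 + 2·259 + 2·883 + 2·2091 + 4075] = 10556.

10556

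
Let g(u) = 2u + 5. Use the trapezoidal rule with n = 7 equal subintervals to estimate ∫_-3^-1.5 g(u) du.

Δu = (-1.5 − (-3))/7 = 3/14.
g(-3) = -1, g(-39/14) = -4/7, g(-18/7) = -1/7, g(-33/14) = 2/7, g(-15/7) = 5/7, g(-27/14) = 8/7, g(-12/7) = 11/7, g(-1.5) = 2.
T_7 = (Δu/2)·[g(u_0) + 2g(u_1) + ... + 2g(u_{6}) + g(u_7)].
Sum = 0.75.

0.75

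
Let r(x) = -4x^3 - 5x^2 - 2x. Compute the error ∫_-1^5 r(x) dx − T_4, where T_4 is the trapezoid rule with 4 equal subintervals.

65.25

Exact integral: ∫_-1^5 r(x) dx = -858.
T_4 = -923.25.
Error = -858 − (-923.25) = 65.25.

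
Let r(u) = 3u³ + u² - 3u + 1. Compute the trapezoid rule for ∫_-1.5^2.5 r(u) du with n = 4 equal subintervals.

Δu = (2.5 − (-1.5))/4 = 1.
r(-1.5) = -2.375, r(-0.5) = 2.375, r(0.5) = 0.125, r(1.5) = 8.875, r(2.5) = 46.625.
T_4 = (Δu/2)·[r(u_0) + 2r(u_1) + 2r(u_2) + 2r(u_3) + r(u_4)].
Sum = 33.5.

33.5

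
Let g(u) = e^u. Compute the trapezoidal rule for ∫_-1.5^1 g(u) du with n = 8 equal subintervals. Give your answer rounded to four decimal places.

Δu = (1 − (-1.5))/8 = 0.3125.
g(-1.5) ≈ 0.2231, g(-1.1875) ≈ 0.3050, g(-0.875) ≈ 0.4169, g(-0.5625) ≈ 0.5698, g(-0.25) ≈ 0.7788, g(0.0625) ≈ 1.0645, g(0.375) ≈ 1.4550, g(0.6875) ≈ 1.9887, g(1) ≈ 2.7183.
T_8 = (Δu/2)·[g(u_0) + 2g(u_1) + ... + 2g(u_{7}) + g(u_8)].
Sum ≈ 2.5154.

2.5154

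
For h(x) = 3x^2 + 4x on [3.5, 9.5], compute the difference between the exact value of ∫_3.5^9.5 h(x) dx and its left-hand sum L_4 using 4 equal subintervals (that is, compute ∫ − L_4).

186.75

Exact integral: ∫_3.5^9.5 h(x) dx = 970.5.
L_4 = 783.75.
Error = 970.5 − 783.75 = 186.75.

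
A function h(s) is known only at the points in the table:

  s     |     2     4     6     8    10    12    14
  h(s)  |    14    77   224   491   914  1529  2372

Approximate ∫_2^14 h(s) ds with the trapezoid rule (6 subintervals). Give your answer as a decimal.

8856

Δs = 2.
T_6 = (2/2)·[14 + 2·77 + 2·224 + 2·491 + 2·914 + 2·1529 + 2372] = 8856.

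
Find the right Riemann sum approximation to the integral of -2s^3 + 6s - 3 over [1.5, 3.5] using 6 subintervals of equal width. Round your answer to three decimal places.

-60.222

Δs = (3.5 − 1.5)/6 = 1/3.
Right endpoints: 11/6, 13/6, 2.5, 17/6, 19/6, 3.5.
f(11/6) = -467/108, f(13/6) = -1117/108, f(2.5) = -19.25, f(17/6) = -3401/108, f(19/6) = -5131/108, f(3.5) = -67.75.
Sum = Δs · [f(11/6) + f(13/6) + f(2.5) + ...].
Sum ≈ -60.222.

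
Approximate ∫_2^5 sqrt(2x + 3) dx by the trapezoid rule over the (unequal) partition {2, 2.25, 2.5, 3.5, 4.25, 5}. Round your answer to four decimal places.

Subinterval widths: 0.25, 0.25, 1, 0.75, 0.75.
f(2) ≈ 2.6458, f(2.25) ≈ 2.7386, f(2.5) ≈ 2.8284, f(3.5) ≈ 3.1623, f(4.25) ≈ 3.3912, f(5) ≈ 3.6056.
On each subinterval the trapezoid contributes (Δx_i/2)·[f(x_{i-1}) + f(x_i)].
Sum ≈ 9.4456.

9.4456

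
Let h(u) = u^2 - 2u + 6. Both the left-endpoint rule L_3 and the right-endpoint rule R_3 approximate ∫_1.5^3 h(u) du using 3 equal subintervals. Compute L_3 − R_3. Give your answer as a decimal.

-1.875

L_3 = 9.25.
R_3 = 11.125.
L_3 − R_3 = -1.875.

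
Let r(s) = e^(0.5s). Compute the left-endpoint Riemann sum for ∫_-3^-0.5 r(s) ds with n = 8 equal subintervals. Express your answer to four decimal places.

1.0268

Δs = (-0.5 − (-3))/8 = 0.3125.
Left endpoints: -3, -2.6875, -2.375, -2.0625, -1.75, -1.4375, -1.125, -0.8125.
r(-3) ≈ 0.2231, r(-2.6875) ≈ 0.2609, r(-2.375) ≈ 0.3050, r(-2.0625) ≈ 0.3566, r(-1.75) ≈ 0.4169, r(-1.4375) ≈ 0.4874, r(-1.125) ≈ 0.5698, r(-0.8125) ≈ 0.6661.
Sum = Δs · [r(-3) + r(-2.6875) + r(-2.375) + ...].
Sum ≈ 1.0268.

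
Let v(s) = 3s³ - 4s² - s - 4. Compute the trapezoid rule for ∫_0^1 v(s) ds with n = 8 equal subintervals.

-5.08203125

Δs = (1 − 0)/8 = 0.125.
v(0) = -4, v(0.125) = -2141/512, v(0.25) = -4.453125, v(0.375) = -2447/512, v(0.5) = -5.125, v(0.625) = -2793/512, v(0.75) = -5.734375, v(0.875) = -3035/512, v(1) = -6.
T_8 = (Δs/2)·[v(s_0) + 2v(s_1) + ... + 2v(s_{7}) + v(s_8)].
Sum = -5.08203125.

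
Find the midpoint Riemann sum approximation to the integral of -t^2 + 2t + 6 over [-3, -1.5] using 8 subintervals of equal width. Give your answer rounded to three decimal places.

Δt = (-1.5 − (-3))/8 = 0.1875.
Midpoints: -2.90625, -2.71875, -2.53125, -2.34375, -2.15625, -1.96875, -1.78125, -1.59375.
f(-2.90625) = -8457/1024, f(-2.71875) = -6993/1024, f(-2.53125) = -5601/1024, f(-2.34375) = -4281/1024, f(-2.15625) = -3033/1024, f(-1.96875) = -1857/1024, f(-1.78125) = -753/1024, f(-1.59375) = 279/1024.
Sum = Δt · [f(-2.90625) + f(-2.71875) + f(-2.53125) + ...].
Sum ≈ -5.621.

-5.621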